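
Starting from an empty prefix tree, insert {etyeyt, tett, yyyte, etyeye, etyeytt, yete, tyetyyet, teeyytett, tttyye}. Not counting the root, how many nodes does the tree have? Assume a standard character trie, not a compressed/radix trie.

39

Count nodes per top-level branch (shared prefixes stored once):
  'e'-branch (etyeye, etyeyt, etyeytt): 8 nodes
  't'-branch (teeyytett, tett, tttyye, tyetyyet): 23 nodes
  'y'-branch (yete, yyyte): 8 nodes
Sum: 39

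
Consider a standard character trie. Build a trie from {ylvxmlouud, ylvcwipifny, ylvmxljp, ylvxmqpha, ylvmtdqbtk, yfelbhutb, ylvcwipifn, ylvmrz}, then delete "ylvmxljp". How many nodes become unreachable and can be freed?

After clearing the end-marker at "ylvmxljp", prune upward until reaching a node still needed by another word.
The suffix "xljp" (4 nodes) is used only by "ylvmxljp"; the node for "ylvm" still has the child "t", so pruning stops there.
Nodes removed: 4

4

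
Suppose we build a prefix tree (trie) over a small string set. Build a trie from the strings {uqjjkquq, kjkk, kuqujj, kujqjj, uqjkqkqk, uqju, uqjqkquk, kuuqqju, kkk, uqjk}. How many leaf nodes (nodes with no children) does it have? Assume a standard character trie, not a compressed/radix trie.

A leaf is a node with no children — equivalently, the end of a word that is not a proper prefix of any other stored word.
Those words: "kjkk", "kkk", "kujqjj", "kuqujj", "kuuqqju", "uqjjkquq", "uqjkqkqk", "uqjqkquk", "uqju"
Leaf count: 9

9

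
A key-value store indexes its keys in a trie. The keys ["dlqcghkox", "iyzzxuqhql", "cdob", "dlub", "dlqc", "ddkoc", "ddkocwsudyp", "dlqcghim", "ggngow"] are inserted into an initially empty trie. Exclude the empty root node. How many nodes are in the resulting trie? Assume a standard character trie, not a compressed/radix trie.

Count nodes per top-level branch (shared prefixes stored once):
  'c'-branch (cdob): 4 nodes
  'd'-branch (ddkoc, ddkocwsudyp, dlqc, dlqcghim, dlqcghkox, dlub): 23 nodes
  'g'-branch (ggngow): 6 nodes
  'i'-branch (iyzzxuqhql): 10 nodes
Sum: 43

43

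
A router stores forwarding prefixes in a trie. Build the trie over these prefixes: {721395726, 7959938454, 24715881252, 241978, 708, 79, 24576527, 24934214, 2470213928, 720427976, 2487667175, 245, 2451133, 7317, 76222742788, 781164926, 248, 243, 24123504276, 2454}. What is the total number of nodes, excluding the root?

104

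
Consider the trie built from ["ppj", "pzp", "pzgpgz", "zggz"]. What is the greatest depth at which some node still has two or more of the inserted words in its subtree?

Look for the deepest trie node that still has at least two words in its subtree.
"pzgpgz" and "pzp" agree on "pz" (2 characters) before diverging; nothing deeper is shared.
Longest shared-prefix length: 2

2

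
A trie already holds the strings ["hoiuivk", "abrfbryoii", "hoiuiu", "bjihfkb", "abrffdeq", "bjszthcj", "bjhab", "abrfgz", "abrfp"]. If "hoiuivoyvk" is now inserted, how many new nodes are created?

The longest prefix of "hoiuivoyvk" already in the trie is "hoiuiv" (length 6).
Each of the 4 remaining characters creates one node.

4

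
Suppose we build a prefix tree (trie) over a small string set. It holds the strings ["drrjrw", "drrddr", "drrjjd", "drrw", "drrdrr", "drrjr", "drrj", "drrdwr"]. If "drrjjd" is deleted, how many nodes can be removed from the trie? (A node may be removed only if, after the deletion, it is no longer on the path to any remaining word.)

2

Walk "drrjjd" from the leaf back toward the root, removing each node that no remaining word uses.
The suffix "jd" (2 nodes) is used only by "drrjjd"; the node for "drrj" still has the child "r", so pruning stops there.
Nodes removed: 2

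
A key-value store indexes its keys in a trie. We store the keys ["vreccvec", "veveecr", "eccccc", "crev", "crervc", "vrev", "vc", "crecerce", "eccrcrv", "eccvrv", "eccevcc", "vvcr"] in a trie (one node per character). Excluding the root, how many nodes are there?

48

For each word, the new-node count is its length minus the longest prefix already in the trie:
  "vreccvec" → 8 new (v, r, e, c, c, v, e, c)
  "veveecr" → prefix "v" already present; 6 new (e, v, e, e, c, r)
  "eccccc" → 6 new (e, c, c, c, c, c)
  "crev" → 4 new (c, r, e, v)
  "crervc" → prefix "cre" already present; 3 new (r, v, c)
  "vrev" → prefix "vre" already present; 1 new (v)
  "vc" → prefix "v" already present; 1 new (c)
  "crecerce" → prefix "cre" already present; 5 new (c, e, r, c, e)
  "eccrcrv" → prefix "ecc" already present; 4 new (r, c, r, v)
  "eccvrv" → prefix "ecc" already present; 3 new (v, r, v)
  "eccevcc" → prefix "ecc" already present; 4 new (e, v, c, c)
  "vvcr" → prefix "v" already present; 3 new (v, c, r)
Total nodes = 8 + 6 + 6 + 4 + 3 + 1 + 1 + 5 + 4 + 3 + 4 + 3 = 48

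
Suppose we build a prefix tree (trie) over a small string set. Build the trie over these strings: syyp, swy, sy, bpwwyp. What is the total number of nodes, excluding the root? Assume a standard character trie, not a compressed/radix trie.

Count nodes per top-level branch (shared prefixes stored once):
  'b'-branch (bpwwyp): 6 nodes
  's'-branch (swy, sy, syyp): 6 nodes
Sum: 12

12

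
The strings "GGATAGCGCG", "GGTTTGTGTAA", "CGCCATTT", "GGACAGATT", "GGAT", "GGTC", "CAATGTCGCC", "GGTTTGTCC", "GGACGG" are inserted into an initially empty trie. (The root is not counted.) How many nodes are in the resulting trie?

47

Count nodes per top-level branch (shared prefixes stored once):
  'C'-branch (CAATGTCGCC, CGCCATTT): 17 nodes
  'G'-branch (GGACAGATT, GGACGG, GGAT, GGATAGCGCG, GGTC, GGTTTGTCC, GGTTTGTGTAA): 30 nodes
Sum: 47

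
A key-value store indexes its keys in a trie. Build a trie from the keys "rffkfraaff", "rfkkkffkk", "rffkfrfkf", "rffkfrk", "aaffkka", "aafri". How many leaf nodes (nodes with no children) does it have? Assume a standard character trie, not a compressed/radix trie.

6

Leaves are exactly the stored words that no other stored word extends.
Those words: "aaffkka", "aafri", "rffkfraaff", "rffkfrfkf", "rffkfrk", "rfkkkffkk"
Leaf count: 6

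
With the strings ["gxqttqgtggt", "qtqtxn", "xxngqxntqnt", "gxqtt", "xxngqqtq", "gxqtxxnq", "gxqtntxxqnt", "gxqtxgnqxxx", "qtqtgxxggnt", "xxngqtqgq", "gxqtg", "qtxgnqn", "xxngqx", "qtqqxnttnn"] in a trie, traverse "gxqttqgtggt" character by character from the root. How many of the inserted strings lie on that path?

2

Traverse "gxqttqgtggt" character by character; count nodes along the way that are marked as word ends.
Prefixes of the query that are stored words: "gxqtt", "gxqttqgtggt"
Count: 2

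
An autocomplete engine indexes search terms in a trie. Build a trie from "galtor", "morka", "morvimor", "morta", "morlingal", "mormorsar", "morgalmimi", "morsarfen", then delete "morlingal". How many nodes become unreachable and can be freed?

A node on "morlingal"'s path can go only if nothing else ends at it or branches off below it.
The suffix "lingal" (6 nodes) is used only by "morlingal"; the node for "mor" still has the child "k", so pruning stops there.
Nodes removed: 6

6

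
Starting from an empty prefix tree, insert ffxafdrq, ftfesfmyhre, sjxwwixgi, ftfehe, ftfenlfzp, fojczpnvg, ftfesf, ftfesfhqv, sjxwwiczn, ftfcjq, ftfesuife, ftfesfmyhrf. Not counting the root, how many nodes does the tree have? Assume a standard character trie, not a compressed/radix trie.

56

Insert word by word; a character creates a node only if that edge doesn't already exist:
  "ffxafdrq" → 8 new (f, f, x, a, f, d, r, q)
  "ftfesfmyhre" → prefix "f" already present; 10 new (t, f, e, s, f, m, y, h, r, e)
  "sjxwwixgi" → 9 new (s, j, x, w, w, i, x, g, i)
  "ftfehe" → prefix "ftfe" already present; 2 new (h, e)
  "ftfenlfzp" → prefix "ftfe" already present; 5 new (n, l, f, z, p)
  "fojczpnvg" → prefix "f" already present; 8 new (o, j, c, z, p, n, v, g)
  "ftfesf" → prefix "ftfesf" already present; 0 new (none)
  "ftfesfhqv" → prefix "ftfesf" already present; 3 new (h, q, v)
  "sjxwwiczn" → prefix "sjxwwi" already present; 3 new (c, z, n)
  "ftfcjq" → prefix "ftf" already present; 3 new (c, j, q)
  "ftfesuife" → prefix "ftfes" already present; 4 new (u, i, f, e)
  "ftfesfmyhrf" → prefix "ftfesfmyhr" already present; 1 new (f)
Total nodes = 8 + 10 + 9 + 2 + 5 + 8 + 0 + 3 + 3 + 3 + 4 + 1 = 56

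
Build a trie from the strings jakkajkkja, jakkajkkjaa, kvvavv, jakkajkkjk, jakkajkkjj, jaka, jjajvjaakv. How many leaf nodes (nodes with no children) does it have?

Leaves are exactly the stored words that no other stored word extends.
Those words: "jaka", "jakkajkkjaa", "jakkajkkjj", "jakkajkkjk", "jjajvjaakv", "kvvavv"
Leaf count: 6

6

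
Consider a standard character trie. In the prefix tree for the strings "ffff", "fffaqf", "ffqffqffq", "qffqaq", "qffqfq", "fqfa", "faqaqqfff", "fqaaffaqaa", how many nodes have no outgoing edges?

Leaves are exactly the stored words that no other stored word extends.
Those words: "faqaqqfff", "fffaqf", "ffff", "ffqffqffq", "fqaaffaqaa", "fqfa", "qffqaq", "qffqfq"
Leaf count: 8

8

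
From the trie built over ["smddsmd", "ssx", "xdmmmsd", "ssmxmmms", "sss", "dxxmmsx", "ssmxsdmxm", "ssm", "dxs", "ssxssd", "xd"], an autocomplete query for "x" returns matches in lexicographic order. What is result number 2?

xdmmmsd

Words with prefix "x", in lexicographic order: "xd", "xdmmmsd"
The 2nd is xdmmmsd.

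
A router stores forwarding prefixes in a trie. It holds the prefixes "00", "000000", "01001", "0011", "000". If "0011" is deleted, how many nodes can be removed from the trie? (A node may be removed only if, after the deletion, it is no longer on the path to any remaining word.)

2

After clearing the end-marker at "0011", prune upward until reaching a node still needed by another word.
The suffix "11" (2 nodes) is used only by "0011"; the node for "00" still has the child "0", so pruning stops there.
Nodes removed: 2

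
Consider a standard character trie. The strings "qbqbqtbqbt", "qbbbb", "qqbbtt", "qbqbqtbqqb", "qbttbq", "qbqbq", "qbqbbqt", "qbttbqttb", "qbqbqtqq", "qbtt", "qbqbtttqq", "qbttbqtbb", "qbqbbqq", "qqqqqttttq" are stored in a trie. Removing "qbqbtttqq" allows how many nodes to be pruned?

Walk "qbqbtttqq" from the leaf back toward the root, removing each node that no remaining word uses.
The suffix "tttqq" (5 nodes) is used only by "qbqbtttqq"; the node for "qbqb" still has the child "q", so pruning stops there.
Nodes removed: 5

5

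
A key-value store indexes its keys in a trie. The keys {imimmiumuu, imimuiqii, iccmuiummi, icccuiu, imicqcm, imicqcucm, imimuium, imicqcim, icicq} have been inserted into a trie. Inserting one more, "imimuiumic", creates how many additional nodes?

Walking "imimuiumic" from the root, the first 8 characters ("imimuium") follow existing edges; "i" is the first miss.
Each of the 2 remaining characters creates one node.

2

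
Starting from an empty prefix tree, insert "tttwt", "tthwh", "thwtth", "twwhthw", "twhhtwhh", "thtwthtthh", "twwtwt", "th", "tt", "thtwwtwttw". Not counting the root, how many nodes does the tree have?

For each word, the new-node count is its length minus the longest prefix already in the trie:
  "tttwt" → 5 new (t, t, t, w, t)
  "tthwh" → prefix "tt" already present; 3 new (h, w, h)
  "thwtth" → prefix "t" already present; 5 new (h, w, t, t, h)
  "twwhthw" → prefix "t" already present; 6 new (w, w, h, t, h, w)
  "twhhtwhh" → prefix "tw" already present; 6 new (h, h, t, w, h, h)
  "thtwthtthh" → prefix "th" already present; 8 new (t, w, t, h, t, t, h, h)
  "twwtwt" → prefix "tww" already present; 3 new (t, w, t)
  "th" → prefix "th" already present; 0 new (none)
  "tt" → prefix "tt" already present; 0 new (none)
  "thtwwtwttw" → prefix "thtw" already present; 6 new (w, t, w, t, t, w)
Total nodes = 5 + 3 + 5 + 6 + 6 + 8 + 3 + 0 + 0 + 6 = 42

42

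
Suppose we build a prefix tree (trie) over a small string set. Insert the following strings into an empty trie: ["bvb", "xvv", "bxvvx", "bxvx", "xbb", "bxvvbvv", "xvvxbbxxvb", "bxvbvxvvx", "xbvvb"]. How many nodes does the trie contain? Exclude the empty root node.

Insert word by word; a character creates a node only if that edge doesn't already exist:
  "bvb" → 3 new (b, v, b)
  "xvv" → 3 new (x, v, v)
  "bxvvx" → prefix "b" already present; 4 new (x, v, v, x)
  "bxvx" → prefix "bxv" already present; 1 new (x)
  "xbb" → prefix "x" already present; 2 new (b, b)
  "bxvvbvv" → prefix "bxvv" already present; 3 new (b, v, v)
  "xvvxbbxxvb" → prefix "xvv" already present; 7 new (x, b, b, x, x, v, b)
  "bxvbvxvvx" → prefix "bxv" already present; 6 new (b, v, x, v, v, x)
  "xbvvb" → prefix "xb" already present; 3 new (v, v, b)
Total nodes = 3 + 3 + 4 + 1 + 2 + 3 + 7 + 6 + 3 = 32

32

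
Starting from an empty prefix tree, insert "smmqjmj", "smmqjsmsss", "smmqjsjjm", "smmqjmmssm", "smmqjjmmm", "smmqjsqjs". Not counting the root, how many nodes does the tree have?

Insert word by word; a character creates a node only if that edge doesn't already exist:
  "smmqjmj" → 7 new (s, m, m, q, j, m, j)
  "smmqjsmsss" → prefix "smmqj" already present; 5 new (s, m, s, s, s)
  "smmqjsjjm" → prefix "smmqjs" already present; 3 new (j, j, m)
  "smmqjmmssm" → prefix "smmqjm" already present; 4 new (m, s, s, m)
  "smmqjjmmm" → prefix "smmqj" already present; 4 new (j, m, m, m)
  "smmqjsqjs" → prefix "smmqjs" already present; 3 new (q, j, s)
Total nodes = 7 + 5 + 3 + 4 + 4 + 3 = 26

26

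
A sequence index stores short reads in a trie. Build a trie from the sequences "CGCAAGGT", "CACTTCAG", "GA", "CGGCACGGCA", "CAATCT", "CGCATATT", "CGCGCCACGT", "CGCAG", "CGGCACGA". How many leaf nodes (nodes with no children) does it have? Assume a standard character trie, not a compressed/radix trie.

Leaves are exactly the stored words that no other stored word extends.
Those words: "CAATCT", "CACTTCAG", "CGCAAGGT", "CGCAG", "CGCATATT", "CGCGCCACGT", "CGGCACGA", "CGGCACGGCA", "GA"
Leaf count: 9

9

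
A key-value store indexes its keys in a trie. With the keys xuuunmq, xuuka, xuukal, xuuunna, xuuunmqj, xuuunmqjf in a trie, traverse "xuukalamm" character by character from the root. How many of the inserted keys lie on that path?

Check each prefix of "xuukalamm" against the stored set — each match is an end-marker on the path.
Prefixes of the query that are stored words: "xuuka", "xuukal"
Count: 2

2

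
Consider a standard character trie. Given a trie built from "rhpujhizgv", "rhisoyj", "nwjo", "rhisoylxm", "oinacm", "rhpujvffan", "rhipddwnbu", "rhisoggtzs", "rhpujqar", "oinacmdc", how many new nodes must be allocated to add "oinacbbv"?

3

The longest prefix of "oinacbbv" already in the trie is "oinac" (length 5).
Each of the 3 remaining characters creates one node.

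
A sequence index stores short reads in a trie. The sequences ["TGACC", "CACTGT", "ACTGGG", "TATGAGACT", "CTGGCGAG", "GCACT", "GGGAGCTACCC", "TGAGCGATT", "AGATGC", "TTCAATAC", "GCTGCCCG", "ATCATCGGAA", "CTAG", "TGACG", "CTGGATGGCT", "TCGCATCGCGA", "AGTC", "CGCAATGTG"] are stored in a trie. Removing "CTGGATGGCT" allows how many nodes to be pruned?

After clearing the end-marker at "CTGGATGGCT", prune upward until reaching a node still needed by another word.
The suffix "ATGGCT" (6 nodes) is used only by "CTGGATGGCT"; the node for "CTGG" still has the child "C", so pruning stops there.
Nodes removed: 6

6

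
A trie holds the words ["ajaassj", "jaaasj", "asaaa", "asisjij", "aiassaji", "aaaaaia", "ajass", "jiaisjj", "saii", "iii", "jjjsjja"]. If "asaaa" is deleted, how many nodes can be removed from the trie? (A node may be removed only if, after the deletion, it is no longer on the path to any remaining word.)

3

A node on "asaaa"'s path can go only if nothing else ends at it or branches off below it.
The suffix "aaa" (3 nodes) is used only by "asaaa"; the node for "as" still has the child "i", so pruning stops there.
Nodes removed: 3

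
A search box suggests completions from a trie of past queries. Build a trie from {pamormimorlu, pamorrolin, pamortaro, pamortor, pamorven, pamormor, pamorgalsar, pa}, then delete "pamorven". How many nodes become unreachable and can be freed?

A node on "pamorven"'s path can go only if nothing else ends at it or branches off below it.
The suffix "ven" (3 nodes) is used only by "pamorven"; the node for "pamor" still has the child "m", so pruning stops there.
Nodes removed: 3

3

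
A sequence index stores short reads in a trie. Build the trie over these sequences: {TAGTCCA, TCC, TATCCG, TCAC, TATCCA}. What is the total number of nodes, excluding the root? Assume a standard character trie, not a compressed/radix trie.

Count nodes per top-level branch (shared prefixes stored once):
  'T'-branch (TAGTCCA, TATCCA, TATCCG, TCAC, TCC): 16 nodes
Sum: 16

16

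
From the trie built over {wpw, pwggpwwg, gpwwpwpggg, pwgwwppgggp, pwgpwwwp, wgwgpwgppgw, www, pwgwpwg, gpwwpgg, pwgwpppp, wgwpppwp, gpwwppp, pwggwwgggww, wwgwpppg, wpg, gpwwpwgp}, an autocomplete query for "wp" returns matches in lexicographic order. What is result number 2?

wpw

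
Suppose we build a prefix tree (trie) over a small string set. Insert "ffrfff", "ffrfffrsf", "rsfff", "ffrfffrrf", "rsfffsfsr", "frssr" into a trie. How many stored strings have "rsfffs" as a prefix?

Filter for entries beginning with "rsfffs":
Words under "rsfffs": rsfffsfsr
Count: 1

1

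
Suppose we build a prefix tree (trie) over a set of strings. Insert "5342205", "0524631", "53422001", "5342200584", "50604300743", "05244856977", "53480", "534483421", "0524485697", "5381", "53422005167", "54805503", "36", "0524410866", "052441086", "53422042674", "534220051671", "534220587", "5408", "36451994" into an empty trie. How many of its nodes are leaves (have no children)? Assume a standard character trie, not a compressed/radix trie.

15

A leaf is a node with no children — equivalently, the end of a word that is not a proper prefix of any other stored word.
Those words: "0524410866", "05244856977", "0524631", "36451994", "50604300743", "53422001", "534220051671", "5342200584", "53422042674", "534220587", "534483421", "53480", "5381", "5408", "54805503"
Leaf count: 15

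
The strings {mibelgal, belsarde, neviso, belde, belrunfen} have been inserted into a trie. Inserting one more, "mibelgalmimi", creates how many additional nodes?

"mibelgal" is already a path in the trie; the remaining "mimi" must be added.
So 12 − 8 = 4 new nodes.

4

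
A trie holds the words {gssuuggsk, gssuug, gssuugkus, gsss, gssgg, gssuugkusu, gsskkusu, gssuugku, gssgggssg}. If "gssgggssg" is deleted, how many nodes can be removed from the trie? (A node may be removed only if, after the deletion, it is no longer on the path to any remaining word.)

After clearing the end-marker at "gssgggssg", prune upward until reaching a node still needed by another word.
The suffix "gssg" (4 nodes) is used only by "gssgggssg"; "gssgg" is itself a stored word, so pruning stops there.
Nodes removed: 4

4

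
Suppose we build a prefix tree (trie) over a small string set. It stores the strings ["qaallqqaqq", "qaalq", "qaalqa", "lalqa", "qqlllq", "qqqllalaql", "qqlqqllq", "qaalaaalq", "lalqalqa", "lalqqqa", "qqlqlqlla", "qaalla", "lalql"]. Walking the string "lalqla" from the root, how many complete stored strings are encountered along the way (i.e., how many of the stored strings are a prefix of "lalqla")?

1

Check each prefix of "lalqla" against the stored set — each match is an end-marker on the path.
Prefixes of the query that are stored words: "lalql"
Count: 1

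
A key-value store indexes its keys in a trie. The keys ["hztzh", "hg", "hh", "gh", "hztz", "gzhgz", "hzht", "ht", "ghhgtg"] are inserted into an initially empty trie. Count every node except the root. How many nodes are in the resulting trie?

20

Trie structure (* marks end of a word):
(root)
├─ g
│  ├─ h *
│  │  └─ h
│  │     └─ g
│  │        └─ t
│  │           └─ g *
│  └─ z
│     └─ h
│        └─ g
│           └─ z *
└─ h
   ├─ g *
   ├─ h *
   ├─ t *
   └─ z
      ├─ h
      │  └─ t *
      └─ t
         └─ z *
            └─ h *
Counting every labelled node above: 20.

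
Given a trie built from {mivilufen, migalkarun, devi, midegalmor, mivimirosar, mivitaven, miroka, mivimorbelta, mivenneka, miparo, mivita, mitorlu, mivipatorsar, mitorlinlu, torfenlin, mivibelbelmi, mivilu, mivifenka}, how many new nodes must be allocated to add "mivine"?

2

"mivi" is already a path in the trie; the remaining "ne" must be added.
Each of the 2 remaining characters creates one node.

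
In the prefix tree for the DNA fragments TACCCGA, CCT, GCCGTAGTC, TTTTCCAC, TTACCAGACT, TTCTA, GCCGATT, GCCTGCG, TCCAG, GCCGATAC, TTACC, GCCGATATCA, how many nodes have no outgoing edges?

11

Leaves are exactly the stored words that no other stored word extends.
Those words: "CCT", "GCCGATAC", "GCCGATATCA", "GCCGATT", "GCCGTAGTC", "GCCTGCG", "TACCCGA", "TCCAG", "TTACCAGACT", "TTCTA", "TTTTCCAC"
Leaf count: 11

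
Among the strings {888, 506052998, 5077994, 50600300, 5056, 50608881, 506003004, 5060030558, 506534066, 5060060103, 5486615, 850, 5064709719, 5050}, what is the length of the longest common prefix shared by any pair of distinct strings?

Look for the deepest trie node that still has at least two words in its subtree.
"50600300" and "506003004" agree on "50600300" (8 characters) before diverging; nothing deeper is shared.
Longest shared-prefix length: 8

8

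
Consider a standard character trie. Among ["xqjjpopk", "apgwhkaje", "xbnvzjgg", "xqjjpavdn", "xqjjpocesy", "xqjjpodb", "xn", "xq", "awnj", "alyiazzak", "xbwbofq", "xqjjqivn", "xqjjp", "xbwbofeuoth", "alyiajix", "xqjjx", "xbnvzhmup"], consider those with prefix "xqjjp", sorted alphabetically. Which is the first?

Words with prefix "xqjjp", in lexicographic order: "xqjjp", "xqjjpavdn", "xqjjpocesy", "xqjjpodb", "xqjjpopk"
Position 1: xqjjp

xqjjp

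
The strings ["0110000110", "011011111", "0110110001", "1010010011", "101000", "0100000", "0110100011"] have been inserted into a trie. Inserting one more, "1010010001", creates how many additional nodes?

2

"10100100" is already a path in the trie; the remaining "01" must be added.
So 10 − 8 = 2 new nodes.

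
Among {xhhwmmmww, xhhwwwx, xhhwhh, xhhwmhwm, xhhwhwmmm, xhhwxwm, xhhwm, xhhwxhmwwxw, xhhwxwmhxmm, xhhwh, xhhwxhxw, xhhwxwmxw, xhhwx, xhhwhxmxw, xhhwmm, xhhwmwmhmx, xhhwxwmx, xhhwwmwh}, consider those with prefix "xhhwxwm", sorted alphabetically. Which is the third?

Filter for "xhhwxwm…" and sort: "xhhwxwm", "xhhwxwmhxmm", "xhhwxwmx", "xhhwxwmxw"
Position 3: xhhwxwmx

xhhwxwmx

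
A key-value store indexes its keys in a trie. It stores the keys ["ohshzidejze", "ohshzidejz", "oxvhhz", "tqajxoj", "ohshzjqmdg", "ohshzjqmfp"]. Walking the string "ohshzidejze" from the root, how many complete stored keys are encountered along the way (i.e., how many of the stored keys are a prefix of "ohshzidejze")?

2

Traverse "ohshzidejze" character by character; count nodes along the way that are marked as word ends.
Prefixes of the query that are stored words: "ohshzidejz", "ohshzidejze"
Count: 2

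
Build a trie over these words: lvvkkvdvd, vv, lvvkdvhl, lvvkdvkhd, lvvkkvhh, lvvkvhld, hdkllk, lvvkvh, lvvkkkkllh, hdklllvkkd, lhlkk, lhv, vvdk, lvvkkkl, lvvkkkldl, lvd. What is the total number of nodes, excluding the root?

For each word, the new-node count is its length minus the longest prefix already in the trie:
  "lvvkkvdvd" → 9 new (l, v, v, k, k, v, d, v, d)
  "vv" → 2 new (v, v)
  "lvvkdvhl" → prefix "lvvk" already present; 4 new (d, v, h, l)
  "lvvkdvkhd" → prefix "lvvkdv" already present; 3 new (k, h, d)
  "lvvkkvhh" → prefix "lvvkkv" already present; 2 new (h, h)
  "lvvkvhld" → prefix "lvvk" already present; 4 new (v, h, l, d)
  "hdkllk" → 6 new (h, d, k, l, l, k)
  "lvvkvh" → prefix "lvvkvh" already present; 0 new (none)
  "lvvkkkkllh" → prefix "lvvkk" already present; 5 new (k, k, l, l, h)
  "hdklllvkkd" → prefix "hdkll" already present; 5 new (l, v, k, k, d)
  "lhlkk" → prefix "l" already present; 4 new (h, l, k, k)
  "lhv" → prefix "lh" already present; 1 new (v)
  "vvdk" → prefix "vv" already present; 2 new (d, k)
  "lvvkkkl" → prefix "lvvkkk" already present; 1 new (l)
  "lvvkkkldl" → prefix "lvvkkkl" already present; 2 new (d, l)
  "lvd" → prefix "lv" already present; 1 new (d)
Total nodes = 9 + 2 + 4 + 3 + 2 + 4 + 6 + 0 + 5 + 5 + 4 + 1 + 2 + 1 + 2 + 1 = 51

51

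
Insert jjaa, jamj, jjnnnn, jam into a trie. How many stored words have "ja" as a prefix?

2

Traverse to the node for "ja", then collect every word in that subtree.
Matches: "jam", "jamj"
Count: 2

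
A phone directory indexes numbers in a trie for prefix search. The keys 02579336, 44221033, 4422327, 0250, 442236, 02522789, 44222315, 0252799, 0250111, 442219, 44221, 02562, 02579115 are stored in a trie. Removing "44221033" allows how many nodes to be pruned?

A node on "44221033"'s path can go only if nothing else ends at it or branches off below it.
The suffix "033" (3 nodes) is used only by "44221033"; the node for "44221" still has the child "9", so pruning stops there.
Nodes removed: 3

3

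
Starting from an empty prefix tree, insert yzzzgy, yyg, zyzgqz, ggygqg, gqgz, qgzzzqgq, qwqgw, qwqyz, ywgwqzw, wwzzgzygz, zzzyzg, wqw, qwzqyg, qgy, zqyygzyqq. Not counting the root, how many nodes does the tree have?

72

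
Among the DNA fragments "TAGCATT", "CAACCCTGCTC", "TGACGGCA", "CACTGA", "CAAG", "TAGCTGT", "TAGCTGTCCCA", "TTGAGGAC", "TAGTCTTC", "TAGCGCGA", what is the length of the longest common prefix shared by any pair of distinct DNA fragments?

The deepest shared node is where two words last agree before diverging.
e.g. "TAGCTGT" and "TAGCTGTCCCA" share the prefix "TAGCTGT" of length 7; no pair shares a longer one.
Longest shared-prefix length: 7

7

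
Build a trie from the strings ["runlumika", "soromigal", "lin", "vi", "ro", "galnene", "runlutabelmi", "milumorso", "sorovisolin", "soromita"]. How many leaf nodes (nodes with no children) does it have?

Leaves are exactly the stored words that no other stored word extends.
Those words: "galnene", "lin", "milumorso", "ro", "runlumika", "runlutabelmi", "soromigal", "soromita", "sorovisolin", "vi"
Leaf count: 10

10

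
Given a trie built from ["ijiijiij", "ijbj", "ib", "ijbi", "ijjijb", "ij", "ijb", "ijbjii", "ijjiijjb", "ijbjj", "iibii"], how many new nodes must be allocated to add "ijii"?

0

"ijii" is already a full path in the trie; only an end-marker is added.
No new nodes are needed: 0.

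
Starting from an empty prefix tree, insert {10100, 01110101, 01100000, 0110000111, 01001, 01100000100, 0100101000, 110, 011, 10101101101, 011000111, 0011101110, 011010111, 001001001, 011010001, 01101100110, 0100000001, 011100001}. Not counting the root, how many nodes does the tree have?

For each word, the new-node count is its length minus the longest prefix already in the trie:
  "10100" → 5 new (1, 0, 1, 0, 0)
  "01110101" → 8 new (0, 1, 1, 1, 0, 1, 0, 1)
  "01100000" → prefix "011" already present; 5 new (0, 0, 0, 0, 0)
  "0110000111" → prefix "0110000" already present; 3 new (1, 1, 1)
  "01001" → prefix "01" already present; 3 new (0, 0, 1)
  "01100000100" → prefix "01100000" already present; 3 new (1, 0, 0)
  "0100101000" → prefix "01001" already present; 5 new (0, 1, 0, 0, 0)
  "110" → prefix "1" already present; 2 new (1, 0)
  "011" → prefix "011" already present; 0 new (none)
  "10101101101" → prefix "1010" already present; 7 new (1, 1, 0, 1, 1, 0, 1)
  "011000111" → prefix "011000" already present; 3 new (1, 1, 1)
  "0011101110" → prefix "0" already present; 9 new (0, 1, 1, 1, 0, 1, 1, 1, 0)
  "011010111" → prefix "0110" already present; 5 new (1, 0, 1, 1, 1)
  "001001001" → prefix "001" already present; 6 new (0, 0, 1, 0, 0, 1)
  "011010001" → prefix "011010" already present; 3 new (0, 0, 1)
  "01101100110" → prefix "01101" already present; 6 new (1, 0, 0, 1, 1, 0)
  "0100000001" → prefix "0100" already present; 6 new (0, 0, 0, 0, 0, 1)
  "011100001" → prefix "01110" already present; 4 new (0, 0, 0, 1)
Total nodes = 5 + 8 + 5 + 3 + 3 + 3 + 5 + 2 + 0 + 7 + 3 + 9 + 5 + 6 + 3 + 6 + 6 + 4 = 83

83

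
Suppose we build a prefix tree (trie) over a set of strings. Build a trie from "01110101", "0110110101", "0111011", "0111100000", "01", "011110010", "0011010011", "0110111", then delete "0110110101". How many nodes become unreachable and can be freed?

A node on "0110110101"'s path can go only if nothing else ends at it or branches off below it.
The suffix "0101" (4 nodes) is used only by "0110110101"; the node for "011011" still has the child "1", so pruning stops there.
Nodes removed: 4

4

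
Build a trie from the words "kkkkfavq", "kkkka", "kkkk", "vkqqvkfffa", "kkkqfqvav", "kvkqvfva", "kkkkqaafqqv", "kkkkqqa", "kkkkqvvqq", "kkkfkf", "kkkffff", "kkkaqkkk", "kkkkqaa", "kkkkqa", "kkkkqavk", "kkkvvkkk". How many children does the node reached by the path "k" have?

2

Walk "k" from the root, arriving at one node.
Distinct next characters after "k": k, v.
That node has 2 child edges.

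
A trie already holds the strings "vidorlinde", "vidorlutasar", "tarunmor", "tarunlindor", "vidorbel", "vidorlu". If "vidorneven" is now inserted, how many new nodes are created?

5

"vidor" is already a path in the trie; the remaining "neven" must be added.
Each of the 5 remaining characters creates one node.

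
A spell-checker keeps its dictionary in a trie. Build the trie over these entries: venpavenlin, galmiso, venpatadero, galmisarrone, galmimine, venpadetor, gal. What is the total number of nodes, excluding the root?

Count nodes per top-level branch (shared prefixes stored once):
  'g'-branch (gal, galmimine, galmisarrone, galmiso): 17 nodes
  'v'-branch (venpadetor, venpatadero, venpavenlin): 22 nodes
Sum: 39

39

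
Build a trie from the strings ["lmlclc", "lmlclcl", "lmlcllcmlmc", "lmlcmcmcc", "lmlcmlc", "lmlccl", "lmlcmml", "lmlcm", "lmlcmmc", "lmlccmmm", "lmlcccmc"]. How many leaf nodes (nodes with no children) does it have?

Leaves are exactly the stored words that no other stored word extends.
Those words: "lmlcccmc", "lmlccl", "lmlccmmm", "lmlclcl", "lmlcllcmlmc", "lmlcmcmcc", "lmlcmlc", "lmlcmmc", "lmlcmml"
Leaf count: 9

9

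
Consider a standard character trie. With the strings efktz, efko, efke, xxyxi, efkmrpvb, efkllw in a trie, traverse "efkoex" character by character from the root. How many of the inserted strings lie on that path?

Walk "efkoex" from the root; an end-of-word marker is hit whenever a stored word is a prefix of "efkoex".
Prefixes of the query that are stored words: "efko"
Count: 1

1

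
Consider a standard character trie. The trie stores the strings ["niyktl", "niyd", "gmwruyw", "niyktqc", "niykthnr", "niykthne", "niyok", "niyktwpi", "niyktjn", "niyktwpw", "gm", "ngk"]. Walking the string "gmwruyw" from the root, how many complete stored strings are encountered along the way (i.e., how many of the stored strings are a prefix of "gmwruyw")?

2

Traverse "gmwruyw" character by character; count nodes along the way that are marked as word ends.
Prefixes of the query that are stored words: "gm", "gmwruyw"
Count: 2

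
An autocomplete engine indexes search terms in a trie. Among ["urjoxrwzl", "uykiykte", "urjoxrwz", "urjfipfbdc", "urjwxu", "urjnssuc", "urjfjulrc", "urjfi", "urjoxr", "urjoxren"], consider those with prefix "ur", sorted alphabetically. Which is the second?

urjfipfbdc

Filter for "ur…" and sort: "urjfi", "urjfipfbdc", "urjfjulrc", "urjnssuc", "urjoxr", "urjoxren", "urjoxrwz", "urjoxrwzl", "urjwxu"
Position 2: urjfipfbdc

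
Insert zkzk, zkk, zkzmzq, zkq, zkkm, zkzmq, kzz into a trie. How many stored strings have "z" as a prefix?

6

Filter for entries beginning with "z":
Words under "z": zkk, zkkm, zkq, zkzk, zkzmq, zkzmzq
Count: 6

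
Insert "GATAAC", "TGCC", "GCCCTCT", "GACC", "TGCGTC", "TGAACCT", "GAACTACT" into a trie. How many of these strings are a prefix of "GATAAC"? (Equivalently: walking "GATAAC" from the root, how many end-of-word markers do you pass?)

Walk "GATAAC" from the root; an end-of-word marker is hit whenever a stored word is a prefix of "GATAAC".
Prefixes of the query that are stored words: "GATAAC"
Count: 1

1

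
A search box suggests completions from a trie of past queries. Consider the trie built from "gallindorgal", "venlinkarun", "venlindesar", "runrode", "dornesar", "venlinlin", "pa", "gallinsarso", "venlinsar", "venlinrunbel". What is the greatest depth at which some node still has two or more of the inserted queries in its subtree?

6

Look for the deepest trie node that still has at least two words in its subtree.
"gallindorgal" and "gallinsarso" agree on "gallin" (6 characters) before diverging; nothing deeper is shared.
Longest shared-prefix length: 6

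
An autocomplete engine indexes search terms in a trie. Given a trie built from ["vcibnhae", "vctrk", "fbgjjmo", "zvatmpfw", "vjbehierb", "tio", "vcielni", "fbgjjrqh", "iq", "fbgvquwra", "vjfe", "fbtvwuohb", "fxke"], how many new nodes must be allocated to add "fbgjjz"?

1

"fbgjj" is already a path in the trie; the remaining "z" must be added.
So 6 − 5 = 1 new nodes.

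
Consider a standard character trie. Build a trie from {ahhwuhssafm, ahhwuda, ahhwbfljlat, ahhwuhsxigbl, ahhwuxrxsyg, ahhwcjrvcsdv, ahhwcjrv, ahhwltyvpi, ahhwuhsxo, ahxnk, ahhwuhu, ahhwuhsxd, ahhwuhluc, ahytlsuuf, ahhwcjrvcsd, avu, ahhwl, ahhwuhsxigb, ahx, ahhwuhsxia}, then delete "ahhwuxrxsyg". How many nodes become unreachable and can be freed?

6

A node on "ahhwuxrxsyg"'s path can go only if nothing else ends at it or branches off below it.
The suffix "xrxsyg" (6 nodes) is used only by "ahhwuxrxsyg"; the node for "ahhwu" still has the child "h", so pruning stops there.
Nodes removed: 6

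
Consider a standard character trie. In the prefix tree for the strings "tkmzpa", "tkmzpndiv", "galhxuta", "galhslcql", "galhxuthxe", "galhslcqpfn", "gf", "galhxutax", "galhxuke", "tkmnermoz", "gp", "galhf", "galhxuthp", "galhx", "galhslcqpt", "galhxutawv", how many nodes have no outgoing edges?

14

Leaves are exactly the stored words that no other stored word extends.
Those words: "galhf", "galhslcql", "galhslcqpfn", "galhslcqpt", "galhxuke", "galhxutawv", "galhxutax", "galhxuthp", "galhxuthxe", "gf", "gp", "tkmnermoz", "tkmzpa", "tkmzpndiv"
Leaf count: 14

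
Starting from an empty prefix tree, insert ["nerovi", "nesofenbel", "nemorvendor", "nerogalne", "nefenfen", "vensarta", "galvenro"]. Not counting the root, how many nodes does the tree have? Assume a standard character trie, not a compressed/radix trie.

50

Insert word by word; a character creates a node only if that edge doesn't already exist:
  "nerovi" → 6 new (n, e, r, o, v, i)
  "nesofenbel" → prefix "ne" already present; 8 new (s, o, f, e, n, b, e, l)
  "nemorvendor" → prefix "ne" already present; 9 new (m, o, r, v, e, n, d, o, r)
  "nerogalne" → prefix "nero" already present; 5 new (g, a, l, n, e)
  "nefenfen" → prefix "ne" already present; 6 new (f, e, n, f, e, n)
  "vensarta" → 8 new (v, e, n, s, a, r, t, a)
  "galvenro" → 8 new (g, a, l, v, e, n, r, o)
Total nodes = 6 + 8 + 9 + 5 + 6 + 8 + 8 = 50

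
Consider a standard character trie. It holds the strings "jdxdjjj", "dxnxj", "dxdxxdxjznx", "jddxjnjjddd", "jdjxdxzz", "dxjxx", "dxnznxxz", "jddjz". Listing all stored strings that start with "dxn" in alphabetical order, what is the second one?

Words with prefix "dxn", in lexicographic order: "dxnxj", "dxnznxxz"
Position 2: dxnznxxz

dxnznxxz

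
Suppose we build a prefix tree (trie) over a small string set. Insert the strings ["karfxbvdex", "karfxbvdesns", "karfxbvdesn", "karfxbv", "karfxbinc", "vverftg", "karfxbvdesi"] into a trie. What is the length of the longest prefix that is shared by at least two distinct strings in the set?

Look for the deepest trie node that still has at least two words in its subtree.
"karfxbvdesn" and "karfxbvdesns" agree on "karfxbvdesn" (11 characters) before diverging; nothing deeper is shared.
Longest shared-prefix length: 11

11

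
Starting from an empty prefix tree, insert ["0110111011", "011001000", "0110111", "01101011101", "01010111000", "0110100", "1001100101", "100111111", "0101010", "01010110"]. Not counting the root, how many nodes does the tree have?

Trace insertions, counting only characters that open a new branch:
  "0110111011" → 10 new (0, 1, 1, 0, 1, 1, 1, 0, 1, 1)
  "011001000" → prefix "0110" already present; 5 new (0, 1, 0, 0, 0)
  "0110111" → prefix "0110111" already present; 0 new (none)
  "01101011101" → prefix "01101" already present; 6 new (0, 1, 1, 1, 0, 1)
  "01010111000" → prefix "01" already present; 9 new (0, 1, 0, 1, 1, 1, 0, 0, 0)
  "0110100" → prefix "011010" already present; 1 new (0)
  "1001100101" → 10 new (1, 0, 0, 1, 1, 0, 0, 1, 0, 1)
  "100111111" → prefix "10011" already present; 4 new (1, 1, 1, 1)
  "0101010" → prefix "010101" already present; 1 new (0)
  "01010110" → prefix "0101011" already present; 1 new (0)
Total nodes = 10 + 5 + 0 + 6 + 9 + 1 + 10 + 4 + 1 + 1 = 47

47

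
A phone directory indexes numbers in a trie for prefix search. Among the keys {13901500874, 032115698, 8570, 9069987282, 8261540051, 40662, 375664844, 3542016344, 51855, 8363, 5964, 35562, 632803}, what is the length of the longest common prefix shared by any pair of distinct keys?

2

Look for the deepest trie node that still has at least two words in its subtree.
e.g. "3542016344" and "35562" share the prefix "35" of length 2; no pair shares a longer one.
Longest shared-prefix length: 2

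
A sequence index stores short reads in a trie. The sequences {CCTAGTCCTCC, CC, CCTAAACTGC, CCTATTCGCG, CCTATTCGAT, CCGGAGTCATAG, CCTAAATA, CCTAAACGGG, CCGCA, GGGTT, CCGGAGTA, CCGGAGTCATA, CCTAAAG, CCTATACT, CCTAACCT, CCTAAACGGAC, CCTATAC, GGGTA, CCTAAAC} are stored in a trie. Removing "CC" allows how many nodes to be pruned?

0

Walk "CC" from the leaf back toward the root, removing each node that no remaining word uses.
Every node on "CC" is still needed (e.g. by "CCTAGTCCTCC"), so nothing is freed.
Nodes removed: 0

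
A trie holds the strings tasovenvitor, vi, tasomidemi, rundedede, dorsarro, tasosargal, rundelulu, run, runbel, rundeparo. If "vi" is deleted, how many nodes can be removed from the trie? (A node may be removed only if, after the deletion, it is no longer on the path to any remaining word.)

Walk "vi" from the leaf back toward the root, removing each node that no remaining word uses.
No other word shares any prefix with "vi", so all 2 of its nodes go.
Nodes removed: 2

2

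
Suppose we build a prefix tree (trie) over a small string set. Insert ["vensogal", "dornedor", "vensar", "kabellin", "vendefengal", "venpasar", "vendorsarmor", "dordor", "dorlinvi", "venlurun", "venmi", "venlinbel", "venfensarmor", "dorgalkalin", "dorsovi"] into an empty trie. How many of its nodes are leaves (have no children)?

15

Leaves are exactly the stored words that no other stored word extends.
Those words: "dordor", "dorgalkalin", "dorlinvi", "dornedor", "dorsovi", "kabellin", "vendefengal", "vendorsarmor", "venfensarmor", "venlinbel", "venlurun", "venmi", "venpasar", "vensar", "vensogal"
Leaf count: 15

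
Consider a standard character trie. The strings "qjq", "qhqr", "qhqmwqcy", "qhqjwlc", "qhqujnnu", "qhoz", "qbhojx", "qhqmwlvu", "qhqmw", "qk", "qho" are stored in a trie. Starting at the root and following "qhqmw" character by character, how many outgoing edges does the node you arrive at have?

2

Follow the path "qhqmw" to its node, then look at its outgoing edges.
Distinct next characters after "qhqmw": l, q.
That node has 2 child edges.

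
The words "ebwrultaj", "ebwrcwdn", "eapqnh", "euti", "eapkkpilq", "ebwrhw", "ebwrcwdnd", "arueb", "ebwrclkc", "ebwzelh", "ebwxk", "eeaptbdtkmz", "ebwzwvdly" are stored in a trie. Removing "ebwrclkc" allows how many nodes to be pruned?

After clearing the end-marker at "ebwrclkc", prune upward until reaching a node still needed by another word.
The suffix "lkc" (3 nodes) is used only by "ebwrclkc"; the node for "ebwrc" still has the child "w", so pruning stops there.
Nodes removed: 3

3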